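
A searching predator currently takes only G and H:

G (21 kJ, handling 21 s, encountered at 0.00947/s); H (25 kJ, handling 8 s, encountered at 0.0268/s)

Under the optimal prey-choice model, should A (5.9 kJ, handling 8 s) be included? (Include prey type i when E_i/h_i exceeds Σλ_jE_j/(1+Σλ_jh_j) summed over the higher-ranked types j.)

Yes

Intake rate on the current diet: R = (0.00947×21 + 0.0268×25) / (1 + 0.00947×21 + 0.0268×8) = 0.8689/1.413 = 0.6148 kJ/s.
Profitability of A: 5.9/8 = 0.7375 kJ/s.
0.7375 > 0.6148, so adding A raises the average — include it.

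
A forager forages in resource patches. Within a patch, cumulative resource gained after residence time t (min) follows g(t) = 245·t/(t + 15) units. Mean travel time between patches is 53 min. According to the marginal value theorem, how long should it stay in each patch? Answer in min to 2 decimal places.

28.20 min

By the marginal value theorem, leave when the instantaneous gain rate g'(t) equals the habitat-wide average g(t)/(T + t).
g'(t) = 245·15/(t + 15)². Setting 245·15/(t+15)² = 245t/[(t+15)(53+t)] gives 15(53+t) = t(t+15), so t² = 15×53 = 795.
t* = √795 = 28.2 min.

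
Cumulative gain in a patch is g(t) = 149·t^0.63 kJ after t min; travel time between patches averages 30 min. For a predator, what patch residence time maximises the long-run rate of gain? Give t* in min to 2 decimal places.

51.08 min

Maximise g(t)/(T+t): set derivative to zero → g'(t)(T+t) = g(t).
g'(t) = 0.63·149·t^-0.37. Setting 0.63·149·t^-0.37 = 149·t^0.63/(30+t) gives 0.63(30+t) = t, so 0.37·t = 0.63×30.
t* = 0.63×30/0.37 = 51.08 min.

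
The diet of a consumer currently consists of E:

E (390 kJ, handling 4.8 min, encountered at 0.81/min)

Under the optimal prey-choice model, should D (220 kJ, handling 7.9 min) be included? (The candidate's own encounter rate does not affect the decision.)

No

Intake rate on the current diet: R = (0.81×390) / (1 + 0.81×4.8) = 315.9/4.888 = 64.63 kJ/min.
Profitability of D: 220/7.9 = 27.85 kJ/min.
Since 27.85 < R, time spent handling D is better spent searching.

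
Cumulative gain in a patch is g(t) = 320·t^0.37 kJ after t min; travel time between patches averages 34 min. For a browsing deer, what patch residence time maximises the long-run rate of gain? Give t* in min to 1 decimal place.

20.0 min

Maximise g(t)/(T+t): set derivative to zero → g'(t)(T+t) = g(t).
g'(t) = 0.37·320·t^-0.63. Setting 0.37·320·t^-0.63 = 320·t^0.37/(34+t) gives 0.37(34+t) = t, so 0.63·t = 0.37×34.
t* = 0.37×34/0.63 = 19.97 min.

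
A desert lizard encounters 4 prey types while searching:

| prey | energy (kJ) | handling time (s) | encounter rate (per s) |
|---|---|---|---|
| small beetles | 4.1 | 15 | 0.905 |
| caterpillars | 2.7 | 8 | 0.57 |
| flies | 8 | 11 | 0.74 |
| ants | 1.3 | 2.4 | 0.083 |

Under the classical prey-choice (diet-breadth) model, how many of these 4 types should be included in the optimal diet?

Rank by E/h (kJ/s): flies 0.727, ants 0.542, caterpillars 0.338, small beetles 0.273. Include each in turn until the next type's E/h falls below the running intake rate.
Rate on top 1: 0.6477. ants: 0.542 < 0.6477 → exclude; stop.
Optimal diet: flies — 1 of 4 types.

1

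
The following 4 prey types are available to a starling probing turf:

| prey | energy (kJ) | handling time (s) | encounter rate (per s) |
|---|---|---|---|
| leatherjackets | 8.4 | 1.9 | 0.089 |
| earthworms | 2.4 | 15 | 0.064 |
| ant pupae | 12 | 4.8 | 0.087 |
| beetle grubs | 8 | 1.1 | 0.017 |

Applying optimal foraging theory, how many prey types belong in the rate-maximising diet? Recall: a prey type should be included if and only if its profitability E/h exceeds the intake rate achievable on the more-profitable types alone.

3

Rank by E/h (kJ/s): beetle grubs 7.27, leatherjackets 4.42, ant pupae 2.5, earthworms 0.16. Include each in turn until the next type's E/h falls below the running intake rate.
Rate on top 1: 0.1335. leatherjackets: 4.42 > 0.1335 → include.
Rate on top 2: 0.7439. ant pupae: 2.5 > 0.7439 → include.
Rate on top 3: 1.201. earthworms: 0.16 < 1.201 → exclude; stop.
Optimal diet: beetle grubs, leatherjackets, ant pupae — 3 of 4 types.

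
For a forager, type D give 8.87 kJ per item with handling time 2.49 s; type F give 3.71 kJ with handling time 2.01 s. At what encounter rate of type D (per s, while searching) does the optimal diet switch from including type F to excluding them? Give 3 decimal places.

At the threshold, the rate on type D alone equals the profitability of type F: λ·8.87/(1 + λ·2.49) = 3.71/2.01 = 1.846.
Rearranging, λ(8.87 − 1.846×2.49) = 1.846, so λ = 1.846/4.274 = 0.4319 per s.

0.432 per s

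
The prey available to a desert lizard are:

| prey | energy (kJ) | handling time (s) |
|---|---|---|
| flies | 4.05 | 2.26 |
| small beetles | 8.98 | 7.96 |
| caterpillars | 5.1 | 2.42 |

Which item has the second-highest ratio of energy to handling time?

Profitability E/h (kJ/s): flies = 4.05/2.26 = 1.79, small beetles = 8.98/7.96 = 1.13, caterpillars = 5.1/2.42 = 2.11.
Ranked: caterpillars > flies > small beetles.

flies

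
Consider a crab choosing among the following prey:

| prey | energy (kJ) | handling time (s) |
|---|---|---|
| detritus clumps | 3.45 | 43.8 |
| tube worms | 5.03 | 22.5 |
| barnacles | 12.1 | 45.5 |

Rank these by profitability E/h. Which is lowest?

detritus clumps

Profitability E/h (kJ/s): detritus clumps = 3.45/43.8 = 0.0788, tube worms = 5.03/22.5 = 0.224, barnacles = 12.1/45.5 = 0.266.
Ranked: barnacles > tube worms > detritus clumps.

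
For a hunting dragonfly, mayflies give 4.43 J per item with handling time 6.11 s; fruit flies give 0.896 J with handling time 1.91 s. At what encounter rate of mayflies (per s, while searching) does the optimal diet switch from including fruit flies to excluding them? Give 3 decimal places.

0.300 per s

Drop fruit flies once their profitability E₂/h₂ falls below the rate achievable on mayflies alone: E₂/h₂ = λE₁/(1 + λh₁).
Solve for λ: λE₁h₂ = E₂(1 + λh₁) → λ(E₁h₂ − E₂h₁) = E₂ → λ = E₂/(E₁h₂ − E₂h₁).
λ = 0.896/(4.43×1.91 − 0.896×6.11) = 0.896/2.987 = 0.3 per s.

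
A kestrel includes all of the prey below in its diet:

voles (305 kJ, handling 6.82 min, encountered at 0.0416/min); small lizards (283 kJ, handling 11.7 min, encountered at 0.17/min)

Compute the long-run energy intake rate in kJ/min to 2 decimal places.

R = Σλ_iE_i / (1 + Σλ_ih_i)
Numerator: 0.0416×305 + 0.17×283 = 60.8
Denominator: 1 + 0.0416×6.82 + 0.17×11.7 = 3.273
R = 60.8/3.273 = 18.58 kJ/min

18.58 kJ/min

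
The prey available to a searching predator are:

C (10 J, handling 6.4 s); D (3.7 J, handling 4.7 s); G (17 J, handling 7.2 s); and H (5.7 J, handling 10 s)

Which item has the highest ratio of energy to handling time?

In descending order of E/h:
G: 17/7.2 = 2.36 J/s
C: 10/6.4 = 1.56 J/s
D: 3.7/4.7 = 0.787 J/s
H: 5.7/10 = 0.57 J/s

G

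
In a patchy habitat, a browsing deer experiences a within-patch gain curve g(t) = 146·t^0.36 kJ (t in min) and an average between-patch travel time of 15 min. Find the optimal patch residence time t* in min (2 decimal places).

8.44 min

Optimal t* satisfies g'(t*) = g(t*)/(T + t*).
g'(t) = 0.36·146·t^-0.64. Setting 0.36·146·t^-0.64 = 146·t^0.36/(15+t) gives 0.36(15+t) = t, so 0.64·t = 0.36×15.
t* = 0.36×15/0.64 = 8.437 min.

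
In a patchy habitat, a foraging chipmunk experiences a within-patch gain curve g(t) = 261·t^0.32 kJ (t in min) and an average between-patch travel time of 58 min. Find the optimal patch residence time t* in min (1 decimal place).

Maximise g(t)/(T+t): set derivative to zero → g'(t)(T+t) = g(t).
g'(t) = 0.32·261·t^-0.68. Setting 0.32·261·t^-0.68 = 261·t^0.32/(58+t) gives 0.32(58+t) = t, so 0.68·t = 0.32×58.
t* = 0.32×58/0.68 = 27.29 min.

27.3 min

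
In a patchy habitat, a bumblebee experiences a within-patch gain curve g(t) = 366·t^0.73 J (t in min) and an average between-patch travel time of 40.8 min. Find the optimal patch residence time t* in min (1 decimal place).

By the marginal value theorem, leave when the instantaneous gain rate g'(t) equals the habitat-wide average g(t)/(T + t).
g'(t) = 0.73·366·t^-0.27. Setting 0.73·366·t^-0.27 = 366·t^0.73/(40.8+t) gives 0.73(40.8+t) = t, so 0.27·t = 0.73×40.8.
t* = 0.73×40.8/0.27 = 110.3 min.

110.3 min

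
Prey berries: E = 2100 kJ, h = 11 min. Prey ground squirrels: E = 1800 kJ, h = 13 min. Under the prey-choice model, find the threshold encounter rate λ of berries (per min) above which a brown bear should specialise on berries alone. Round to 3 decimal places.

0.240 per min

At the threshold, the rate on berries alone equals the profitability of ground squirrels: λ·2100/(1 + λ·11) = 1800/13 = 138.5.
Rearranging, λ(2100 − 138.5×11) = 138.5, so λ = 138.5/576.9 = 0.24 per min.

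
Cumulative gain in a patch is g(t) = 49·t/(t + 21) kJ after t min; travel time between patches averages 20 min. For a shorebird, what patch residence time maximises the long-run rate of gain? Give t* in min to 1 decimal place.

20.5 min

Maximise g(t)/(T+t): set derivative to zero → g'(t)(T+t) = g(t).
g'(t) = 49·21/(t + 21)². Setting 49·21/(t+21)² = 49t/[(t+21)(20+t)] gives 21(20+t) = t(t+21), so t² = 21×20 = 420.
t* = √420 = 20.49 min.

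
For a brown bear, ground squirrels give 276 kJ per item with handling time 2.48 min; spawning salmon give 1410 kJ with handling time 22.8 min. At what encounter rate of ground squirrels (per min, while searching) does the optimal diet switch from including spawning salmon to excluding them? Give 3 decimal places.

0.504 per min

Drop spawning salmon once their profitability E₂/h₂ falls below the rate achievable on ground squirrels alone: E₂/h₂ = λE₁/(1 + λh₁).
Solve for λ: λE₁h₂ = E₂(1 + λh₁) → λ(E₁h₂ − E₂h₁) = E₂ → λ = E₂/(E₁h₂ − E₂h₁).
λ = 1410/(276×22.8 − 1410×2.48) = 1410/2796 = 0.5043 per min.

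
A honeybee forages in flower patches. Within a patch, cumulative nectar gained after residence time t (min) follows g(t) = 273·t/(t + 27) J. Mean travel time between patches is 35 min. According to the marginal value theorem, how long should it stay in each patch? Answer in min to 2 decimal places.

Optimal t* satisfies g'(t*) = g(t*)/(T + t*).
g'(t) = 273·27/(t + 27)². Setting 273·27/(t+27)² = 273t/[(t+27)(35+t)] gives 27(35+t) = t(t+27), so t² = 27×35 = 945.
t* = √945 = 30.74 min.

30.74 min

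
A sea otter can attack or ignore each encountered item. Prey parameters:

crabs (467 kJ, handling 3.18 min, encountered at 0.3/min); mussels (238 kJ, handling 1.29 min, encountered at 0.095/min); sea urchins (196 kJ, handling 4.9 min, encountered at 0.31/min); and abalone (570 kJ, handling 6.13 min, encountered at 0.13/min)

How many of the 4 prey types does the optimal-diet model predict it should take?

E/h in descending order: mussels 184, crabs 147, abalone 93, sea urchins 40 kJ/min. The optimal diet is the largest prefix of this list for which every included type satisfies E_i/h_i > R on the types above it.
Rate on top 1: 20.14. crabs: 147 > 20.14 → include.
Rate on top 2: 78.36. abalone: 93 > 78.36 → include.
Rate on top 3: 82.41. sea urchins: 40 < 82.41 → exclude; stop.
Optimal diet: mussels, crabs, abalone — 3 of 4 types.

3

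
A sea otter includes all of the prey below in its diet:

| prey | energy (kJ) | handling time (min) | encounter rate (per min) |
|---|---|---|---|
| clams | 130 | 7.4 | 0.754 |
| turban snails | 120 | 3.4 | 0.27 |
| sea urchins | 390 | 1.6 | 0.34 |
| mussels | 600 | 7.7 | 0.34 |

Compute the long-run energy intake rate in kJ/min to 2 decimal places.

R = Σλ_iE_i / (1 + Σλ_ih_i)
Numerator: 0.754×130 + 0.27×120 + 0.34×390 + 0.34×600 = 467
Denominator: 1 + 0.754×7.4 + 0.27×3.4 + 0.34×1.6 + 0.34×7.7 = 10.66
R = 467/10.66 = 43.81 kJ/min

43.81 kJ/min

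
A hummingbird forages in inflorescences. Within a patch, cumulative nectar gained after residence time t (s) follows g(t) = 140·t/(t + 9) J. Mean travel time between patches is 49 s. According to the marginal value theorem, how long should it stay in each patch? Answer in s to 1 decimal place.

21.0 s

By the marginal value theorem, leave when the instantaneous gain rate g'(t) equals the habitat-wide average g(t)/(T + t).
g'(t) = 140·9/(t + 9)². Setting 140·9/(t+9)² = 140t/[(t+9)(49+t)] gives 9(49+t) = t(t+9), so t² = 9×49 = 441.
t* = √441 = 21 s.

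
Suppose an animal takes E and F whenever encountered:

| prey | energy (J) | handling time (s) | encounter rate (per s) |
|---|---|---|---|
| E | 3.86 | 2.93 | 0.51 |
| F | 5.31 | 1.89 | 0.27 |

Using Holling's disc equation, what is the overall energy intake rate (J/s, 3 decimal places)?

Energy encountered per unit search time: 0.51×3.86 + 0.27×5.31 = 3.402 J/s.
Handling time per unit search time: 0.51×2.93 + 0.27×1.89 = 2.005.
Rate = 3.402/(1 + 2.005) = 1.132 J/s.

1.132 J/s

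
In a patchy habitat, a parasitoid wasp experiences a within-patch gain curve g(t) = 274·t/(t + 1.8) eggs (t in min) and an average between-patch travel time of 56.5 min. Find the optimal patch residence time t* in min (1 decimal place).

10.1 min

Optimal t* satisfies g'(t*) = g(t*)/(T + t*).
g'(t) = 274·1.8/(t + 1.8)². Setting 274·1.8/(t+1.8)² = 274t/[(t+1.8)(56.5+t)] gives 1.8(56.5+t) = t(t+1.8), so t² = 1.8×56.5 = 101.7.
t* = √101.7 = 10.08 min.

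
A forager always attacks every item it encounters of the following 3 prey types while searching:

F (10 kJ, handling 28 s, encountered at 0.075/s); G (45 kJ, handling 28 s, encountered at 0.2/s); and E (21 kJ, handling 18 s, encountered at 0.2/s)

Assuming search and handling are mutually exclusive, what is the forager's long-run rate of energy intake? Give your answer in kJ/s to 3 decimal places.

1.134 kJ/s

R = (0.075×10 + 0.2×45 + 0.2×21) / (1 + 0.075×28 + 0.2×28 + 0.2×18) = 13.95/12.3 = 1.134 kJ/s.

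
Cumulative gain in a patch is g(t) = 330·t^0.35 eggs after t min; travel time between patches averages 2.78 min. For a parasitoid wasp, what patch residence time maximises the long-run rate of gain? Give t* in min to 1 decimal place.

Optimal t* satisfies g'(t*) = g(t*)/(T + t*).
g'(t) = 0.35·330·t^-0.65. Setting 0.35·330·t^-0.65 = 330·t^0.35/(2.78+t) gives 0.35(2.78+t) = t, so 0.65·t = 0.35×2.78.
t* = 0.35×2.78/0.65 = 1.497 min.

1.5 min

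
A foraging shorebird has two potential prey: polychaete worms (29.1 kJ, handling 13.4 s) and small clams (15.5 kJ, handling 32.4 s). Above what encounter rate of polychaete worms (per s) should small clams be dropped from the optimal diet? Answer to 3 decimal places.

0.021 per s

Drop small clams once their profitability E₂/h₂ falls below the rate achievable on polychaete worms alone: E₂/h₂ = λE₁/(1 + λh₁).
Solve for λ: λE₁h₂ = E₂(1 + λh₁) → λ(E₁h₂ − E₂h₁) = E₂ → λ = E₂/(E₁h₂ − E₂h₁).
λ = 15.5/(29.1×32.4 − 15.5×13.4) = 15.5/735.1 = 0.02108 per s.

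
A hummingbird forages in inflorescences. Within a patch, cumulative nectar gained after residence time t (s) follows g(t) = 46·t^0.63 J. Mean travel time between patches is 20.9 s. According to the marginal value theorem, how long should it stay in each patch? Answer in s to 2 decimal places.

Maximise g(t)/(T+t): set derivative to zero → g'(t)(T+t) = g(t).
g'(t) = 0.63·46·t^-0.37. Setting 0.63·46·t^-0.37 = 46·t^0.63/(20.9+t) gives 0.63(20.9+t) = t, so 0.37·t = 0.63×20.9.
t* = 0.63×20.9/0.37 = 35.59 s.

35.59 s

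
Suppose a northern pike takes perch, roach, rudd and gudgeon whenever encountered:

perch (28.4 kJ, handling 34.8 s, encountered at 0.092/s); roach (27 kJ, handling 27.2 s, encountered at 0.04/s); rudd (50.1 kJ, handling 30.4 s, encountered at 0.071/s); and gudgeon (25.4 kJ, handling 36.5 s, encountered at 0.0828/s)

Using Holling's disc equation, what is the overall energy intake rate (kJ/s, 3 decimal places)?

0.893 kJ/s

R = Σλ_iE_i / (1 + Σλ_ih_i)
Numerator: 0.092×28.4 + 0.04×27 + 0.071×50.1 + 0.0828×25.4 = 9.353
Denominator: 1 + 0.092×34.8 + 0.04×27.2 + 0.071×30.4 + 0.0828×36.5 = 10.47
R = 9.353/10.47 = 0.8933 kJ/s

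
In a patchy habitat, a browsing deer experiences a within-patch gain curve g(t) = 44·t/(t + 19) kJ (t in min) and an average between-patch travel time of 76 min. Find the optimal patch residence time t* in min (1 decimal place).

Maximise g(t)/(T+t): set derivative to zero → g'(t)(T+t) = g(t).
g'(t) = 44·19/(t + 19)². Setting 44·19/(t+19)² = 44t/[(t+19)(76+t)] gives 19(76+t) = t(t+19), so t² = 19×76 = 1444.
t* = √1444 = 38 min.

38.0 min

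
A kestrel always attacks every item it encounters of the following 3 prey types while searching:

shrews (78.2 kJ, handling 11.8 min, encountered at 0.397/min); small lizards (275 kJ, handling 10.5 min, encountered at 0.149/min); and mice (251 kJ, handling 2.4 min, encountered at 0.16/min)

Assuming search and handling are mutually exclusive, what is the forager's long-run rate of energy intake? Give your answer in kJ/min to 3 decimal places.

R = (0.397×78.2 + 0.149×275 + 0.16×251) / (1 + 0.397×11.8 + 0.149×10.5 + 0.16×2.4) = 112.2/7.633 = 14.7 kJ/min.

14.697 kJ/min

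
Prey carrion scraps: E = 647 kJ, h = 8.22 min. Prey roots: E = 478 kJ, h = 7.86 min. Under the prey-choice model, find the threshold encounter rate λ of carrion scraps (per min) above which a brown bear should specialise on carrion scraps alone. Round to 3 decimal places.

0.413 per min

The zero-one rule: include roots iff E₂/h₂ > λE₁/(1+λh₁). Equality gives the switch point.
λE₁h₂ = E₂ + λE₂h₁ ⇒ λ = E₂/(E₁h₂ − E₂h₁) = 478/(5085 − 3929) = 0.4134 per min.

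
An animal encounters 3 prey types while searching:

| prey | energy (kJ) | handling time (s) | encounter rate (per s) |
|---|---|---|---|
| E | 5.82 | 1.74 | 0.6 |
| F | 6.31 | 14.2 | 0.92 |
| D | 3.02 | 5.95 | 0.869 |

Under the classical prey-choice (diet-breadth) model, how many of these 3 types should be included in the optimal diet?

1

E/h in descending order: E 3.34, D 0.508, F 0.444 kJ/s. The optimal diet is the largest prefix of this list for which every included type satisfies E_i/h_i > R on the types above it.
Rate on top 1: 1.708. D: 0.508 < 1.708 → exclude; stop.
Optimal diet: E — 1 of 3 types.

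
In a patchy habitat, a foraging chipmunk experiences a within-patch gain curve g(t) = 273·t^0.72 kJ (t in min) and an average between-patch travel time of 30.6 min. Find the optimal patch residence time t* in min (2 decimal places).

78.69 min

Optimal t* satisfies g'(t*) = g(t*)/(T + t*).
g'(t) = 0.72·273·t^-0.28. Setting 0.72·273·t^-0.28 = 273·t^0.72/(30.6+t) gives 0.72(30.6+t) = t, so 0.28·t = 0.72×30.6.
t* = 0.72×30.6/0.28 = 78.69 min.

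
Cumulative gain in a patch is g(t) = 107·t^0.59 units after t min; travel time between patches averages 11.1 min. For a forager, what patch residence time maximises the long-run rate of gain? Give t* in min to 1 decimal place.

By the marginal value theorem, leave when the instantaneous gain rate g'(t) equals the habitat-wide average g(t)/(T + t).
g'(t) = 0.59·107·t^-0.41. Setting 0.59·107·t^-0.41 = 107·t^0.59/(11.1+t) gives 0.59(11.1+t) = t, so 0.41·t = 0.59×11.1.
t* = 0.59×11.1/0.41 = 15.97 min.

16.0 min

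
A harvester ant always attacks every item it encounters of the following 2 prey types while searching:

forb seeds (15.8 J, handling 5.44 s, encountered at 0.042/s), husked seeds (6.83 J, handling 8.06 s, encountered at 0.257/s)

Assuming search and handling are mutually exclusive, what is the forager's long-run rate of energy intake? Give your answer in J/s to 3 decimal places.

Energy encountered per unit search time: 0.042×15.8 + 0.257×6.83 = 2.419 J/s.
Handling time per unit search time: 0.042×5.44 + 0.257×8.06 = 2.3.
Rate = 2.419/(1 + 2.3) = 0.733 J/s.

0.733 J/s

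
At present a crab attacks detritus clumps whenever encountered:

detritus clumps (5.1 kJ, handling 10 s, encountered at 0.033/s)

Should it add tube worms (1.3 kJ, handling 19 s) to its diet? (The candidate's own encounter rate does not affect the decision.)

Intake rate on the current diet: R = (0.033×5.1) / (1 + 0.033×10) = 0.1683/1.33 = 0.1265 kJ/s.
Profitability of tube worms: 1.3/19 = 0.06842 kJ/s.
Since 0.06842 < R, time spent handling tube worms is better spent searching.

No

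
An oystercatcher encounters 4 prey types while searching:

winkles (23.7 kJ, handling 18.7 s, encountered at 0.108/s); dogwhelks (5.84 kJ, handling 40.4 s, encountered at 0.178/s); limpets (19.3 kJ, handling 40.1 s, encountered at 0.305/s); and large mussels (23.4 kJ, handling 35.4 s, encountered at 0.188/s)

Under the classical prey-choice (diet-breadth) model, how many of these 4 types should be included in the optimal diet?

1

Rank by E/h (kJ/s): winkles 1.27, large mussels 0.661, limpets 0.481, dogwhelks 0.145. Include each in turn until the next type's E/h falls below the running intake rate.
Rate on top 1: 0.8477. large mussels: 0.661 < 0.8477 → exclude; stop.
Optimal diet: winkles — 1 of 4 types.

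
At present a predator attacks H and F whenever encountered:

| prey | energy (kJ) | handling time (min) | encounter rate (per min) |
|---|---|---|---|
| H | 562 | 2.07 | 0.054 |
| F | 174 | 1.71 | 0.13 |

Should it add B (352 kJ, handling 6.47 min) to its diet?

Yes

Current rate: (0.054×562 + 0.13×174)/(1 + 0.054×2.07 + 0.13×1.71) = 39.7 kJ/min.
B: E/h = 352/6.47 = 54.4 kJ/min.
Since 54.4 > R, including B increases the long-run rate.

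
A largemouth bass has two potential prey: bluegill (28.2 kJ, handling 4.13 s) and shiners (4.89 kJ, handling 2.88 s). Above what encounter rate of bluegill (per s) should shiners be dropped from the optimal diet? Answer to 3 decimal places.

The zero-one rule: include shiners iff E₂/h₂ > λE₁/(1+λh₁). Equality gives the switch point.
λE₁h₂ = E₂ + λE₂h₁ ⇒ λ = E₂/(E₁h₂ − E₂h₁) = 4.89/(81.22 − 20.2) = 0.08014 per s.

0.080 per s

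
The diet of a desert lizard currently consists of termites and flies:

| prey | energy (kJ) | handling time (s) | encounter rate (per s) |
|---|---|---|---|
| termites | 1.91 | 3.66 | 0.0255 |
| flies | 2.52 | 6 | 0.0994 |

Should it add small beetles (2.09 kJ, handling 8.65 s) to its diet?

Yes

Intake rate on the current diet: R = (0.0255×1.91 + 0.0994×2.52) / (1 + 0.0255×3.66 + 0.0994×6) = 0.2992/1.69 = 0.1771 kJ/s.
small beetles: E/h = 2.09/8.65 = 0.2416 kJ/s.
Since 0.2416 > R, including small beetles increases the long-run rate.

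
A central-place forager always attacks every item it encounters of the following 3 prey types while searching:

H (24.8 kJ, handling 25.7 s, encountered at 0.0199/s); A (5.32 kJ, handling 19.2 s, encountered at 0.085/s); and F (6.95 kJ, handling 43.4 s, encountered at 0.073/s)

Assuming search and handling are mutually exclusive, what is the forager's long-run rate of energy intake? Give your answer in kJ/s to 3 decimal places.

R = Σλ_iE_i / (1 + Σλ_ih_i)
Numerator: 0.0199×24.8 + 0.085×5.32 + 0.073×6.95 = 1.453
Denominator: 1 + 0.0199×25.7 + 0.085×19.2 + 0.073×43.4 = 6.312
R = 1.453/6.312 = 0.2302 kJ/s

0.230 kJ/s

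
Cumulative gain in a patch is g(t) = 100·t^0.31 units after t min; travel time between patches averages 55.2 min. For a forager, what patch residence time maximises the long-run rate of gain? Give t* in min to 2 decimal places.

24.80 min

Optimal t* satisfies g'(t*) = g(t*)/(T + t*).
g'(t) = 0.31·100·t^-0.69. Setting 0.31·100·t^-0.69 = 100·t^0.31/(55.2+t) gives 0.31(55.2+t) = t, so 0.69·t = 0.31×55.2.
t* = 0.31×55.2/0.69 = 24.8 min.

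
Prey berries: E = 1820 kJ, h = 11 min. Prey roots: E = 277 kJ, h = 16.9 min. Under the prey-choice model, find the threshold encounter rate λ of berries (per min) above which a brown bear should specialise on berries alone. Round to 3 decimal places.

0.010 per min

Drop roots once their profitability E₂/h₂ falls below the rate achievable on berries alone: E₂/h₂ = λE₁/(1 + λh₁).
Solve for λ: λE₁h₂ = E₂(1 + λh₁) → λ(E₁h₂ − E₂h₁) = E₂ → λ = E₂/(E₁h₂ − E₂h₁).
λ = 277/(1820×16.9 − 277×11) = 277/2.771e+04 = 0.009996 per min.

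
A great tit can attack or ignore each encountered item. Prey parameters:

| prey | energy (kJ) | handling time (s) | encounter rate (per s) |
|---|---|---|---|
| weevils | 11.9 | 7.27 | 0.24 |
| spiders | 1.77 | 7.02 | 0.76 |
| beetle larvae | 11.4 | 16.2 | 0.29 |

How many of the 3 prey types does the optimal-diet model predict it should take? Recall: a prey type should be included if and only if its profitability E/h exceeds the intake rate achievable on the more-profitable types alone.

Rank by E/h (kJ/s): weevils 1.64, beetle larvae 0.704, spiders 0.252. Include each in turn until the next type's E/h falls below the running intake rate.
Rate on top 1: 1.041. beetle larvae: 0.704 < 1.041 → exclude; stop.
Optimal diet: weevils — 1 of 3 types.

1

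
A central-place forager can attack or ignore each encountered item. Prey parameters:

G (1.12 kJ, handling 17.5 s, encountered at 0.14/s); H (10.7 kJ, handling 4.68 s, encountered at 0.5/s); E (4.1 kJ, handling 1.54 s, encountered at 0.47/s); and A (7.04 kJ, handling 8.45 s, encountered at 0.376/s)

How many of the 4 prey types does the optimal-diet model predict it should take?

Profitabilities (E/h, kJ/s): E 2.66, H 2.29, A 0.833, G 0.064. Add prey in this order while the next type's profitability exceeds the intake rate on those already taken.
Rate on top 1: 1.118. H: 2.29 > 1.118 → include.
Rate on top 2: 1.791. A: 0.833 < 1.791 → exclude; stop.
Optimal diet: E, H — 2 of 4 types.

2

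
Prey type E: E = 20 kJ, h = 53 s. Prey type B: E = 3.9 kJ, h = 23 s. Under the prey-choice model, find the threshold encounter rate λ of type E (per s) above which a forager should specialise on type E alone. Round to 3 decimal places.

At the threshold, the rate on type E alone equals the profitability of type B: λ·20/(1 + λ·53) = 3.9/23 = 0.1696.
Rearranging, λ(20 − 0.1696×53) = 0.1696, so λ = 0.1696/11.01 = 0.0154 per s.

0.015 per s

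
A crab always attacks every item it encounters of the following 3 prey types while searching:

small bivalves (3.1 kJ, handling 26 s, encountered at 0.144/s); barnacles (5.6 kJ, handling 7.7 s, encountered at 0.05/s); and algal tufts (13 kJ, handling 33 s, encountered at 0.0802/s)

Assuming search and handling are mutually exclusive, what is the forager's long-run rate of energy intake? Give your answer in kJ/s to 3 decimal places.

0.228 kJ/s

Energy encountered per unit search time: 0.144×3.1 + 0.05×5.6 + 0.0802×13 = 1.769 kJ/s.
Handling time per unit search time: 0.144×26 + 0.05×7.7 + 0.0802×33 = 6.776.
Rate = 1.769/(1 + 6.776) = 0.2275 kJ/s.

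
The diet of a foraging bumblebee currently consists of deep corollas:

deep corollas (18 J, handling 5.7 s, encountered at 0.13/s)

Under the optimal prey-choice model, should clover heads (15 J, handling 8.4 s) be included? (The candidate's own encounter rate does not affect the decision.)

Current rate: (0.13×18)/(1 + 0.13×5.7) = 1.344 J/s.
Profitability of clover heads: 15/8.4 = 1.786 J/s.
Since 1.786 > R, including clover heads increases the long-run rate.

Yes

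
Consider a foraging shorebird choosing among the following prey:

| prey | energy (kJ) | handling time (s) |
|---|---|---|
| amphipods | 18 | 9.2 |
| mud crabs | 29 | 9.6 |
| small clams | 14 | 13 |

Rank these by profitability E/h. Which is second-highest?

amphipods

Profitability E/h (kJ/s): amphipods = 18/9.2 = 1.96, mud crabs = 29/9.6 = 3.02, small clams = 14/13 = 1.08.
Ranked: mud crabs > amphipods > small clams.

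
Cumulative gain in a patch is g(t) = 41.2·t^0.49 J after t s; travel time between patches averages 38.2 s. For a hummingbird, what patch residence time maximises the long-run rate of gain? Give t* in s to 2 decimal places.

By the marginal value theorem, leave when the instantaneous gain rate g'(t) equals the habitat-wide average g(t)/(T + t).
g'(t) = 0.49·41.2·t^-0.51. Setting 0.49·41.2·t^-0.51 = 41.2·t^0.49/(38.2+t) gives 0.49(38.2+t) = t, so 0.51·t = 0.49×38.2.
t* = 0.49×38.2/0.51 = 36.7 s.

36.70 s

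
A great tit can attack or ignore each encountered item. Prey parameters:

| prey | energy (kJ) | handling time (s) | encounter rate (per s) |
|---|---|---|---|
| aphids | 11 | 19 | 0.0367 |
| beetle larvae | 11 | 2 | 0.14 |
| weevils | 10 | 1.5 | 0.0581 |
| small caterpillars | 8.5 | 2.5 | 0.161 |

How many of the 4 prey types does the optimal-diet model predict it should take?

3

Rank by E/h (kJ/s): weevils 6.67, beetle larvae 5.5, small caterpillars 3.4, aphids 0.579. Include each in turn until the next type's E/h falls below the running intake rate.
Rate on top 1: 0.5344. beetle larvae: 5.5 > 0.5344 → include.
Rate on top 2: 1.551. small caterpillars: 3.4 > 1.551 → include.
Rate on top 3: 1.972. aphids: 0.579 < 1.972 → exclude; stop.
Optimal diet: weevils, beetle larvae, small caterpillars — 3 of 4 types.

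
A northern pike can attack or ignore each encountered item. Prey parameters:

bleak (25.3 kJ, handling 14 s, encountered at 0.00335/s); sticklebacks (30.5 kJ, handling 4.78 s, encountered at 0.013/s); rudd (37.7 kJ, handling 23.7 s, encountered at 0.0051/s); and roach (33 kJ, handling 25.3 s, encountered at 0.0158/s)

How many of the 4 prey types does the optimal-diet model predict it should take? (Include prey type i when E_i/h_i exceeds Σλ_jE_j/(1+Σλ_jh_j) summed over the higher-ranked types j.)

Rank by E/h (kJ/s): sticklebacks 6.38, bleak 1.81, rudd 1.59, roach 1.3. Include each in turn until the next type's E/h falls below the running intake rate.
Rate on top 1: 0.3733. bleak: 1.81 > 0.3733 → include.
Rate on top 2: 0.4339. rudd: 1.59 > 0.4339 → include.
Rate on top 3: 0.5476. roach: 1.3 > 0.5476 → include.
Optimal diet: sticklebacks, bleak, rudd, roach — 4 of 4 types.

4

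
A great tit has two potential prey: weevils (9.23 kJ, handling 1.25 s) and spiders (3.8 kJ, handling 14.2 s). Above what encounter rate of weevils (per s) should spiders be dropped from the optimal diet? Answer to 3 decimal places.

Drop spiders once their profitability E₂/h₂ falls below the rate achievable on weevils alone: E₂/h₂ = λE₁/(1 + λh₁).
Solve for λ: λE₁h₂ = E₂(1 + λh₁) → λ(E₁h₂ − E₂h₁) = E₂ → λ = E₂/(E₁h₂ − E₂h₁).
λ = 3.8/(9.23×14.2 − 3.8×1.25) = 3.8/126.3 = 0.03008 per s.

0.030 per s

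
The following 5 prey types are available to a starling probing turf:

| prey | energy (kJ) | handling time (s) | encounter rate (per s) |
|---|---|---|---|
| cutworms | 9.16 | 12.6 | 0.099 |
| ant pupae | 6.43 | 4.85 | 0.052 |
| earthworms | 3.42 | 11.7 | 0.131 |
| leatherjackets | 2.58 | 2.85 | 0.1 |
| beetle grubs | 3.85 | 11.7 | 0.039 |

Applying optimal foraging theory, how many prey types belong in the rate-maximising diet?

Rank by E/h (kJ/s): ant pupae 1.33, leatherjackets 0.905, cutworms 0.727, beetle grubs 0.329, earthworms 0.292. Include each in turn until the next type's E/h falls below the running intake rate.
Rate on top 1: 0.267. leatherjackets: 0.905 > 0.267 → include.
Rate on top 2: 0.3853. cutworms: 0.727 > 0.3853 → include.
Rate on top 3: 0.5384. beetle grubs: 0.329 < 0.5384 → exclude; stop.
Optimal diet: ant pupae, leatherjackets, cutworms — 3 of 5 types.

3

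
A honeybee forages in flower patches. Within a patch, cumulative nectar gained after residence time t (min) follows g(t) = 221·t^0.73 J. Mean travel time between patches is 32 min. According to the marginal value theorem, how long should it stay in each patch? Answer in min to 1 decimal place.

86.5 min

Optimal t* satisfies g'(t*) = g(t*)/(T + t*).
g'(t) = 0.73·221·t^-0.27. Setting 0.73·221·t^-0.27 = 221·t^0.73/(32+t) gives 0.73(32+t) = t, so 0.27·t = 0.73×32.
t* = 0.73×32/0.27 = 86.52 min.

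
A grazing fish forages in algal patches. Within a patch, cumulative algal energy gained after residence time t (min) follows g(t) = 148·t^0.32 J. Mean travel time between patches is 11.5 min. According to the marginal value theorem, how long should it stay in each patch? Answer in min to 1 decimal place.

5.4 min

Maximise g(t)/(T+t): set derivative to zero → g'(t)(T+t) = g(t).
g'(t) = 0.32·148·t^-0.68. Setting 0.32·148·t^-0.68 = 148·t^0.32/(11.5+t) gives 0.32(11.5+t) = t, so 0.68·t = 0.32×11.5.
t* = 0.32×11.5/0.68 = 5.412 min.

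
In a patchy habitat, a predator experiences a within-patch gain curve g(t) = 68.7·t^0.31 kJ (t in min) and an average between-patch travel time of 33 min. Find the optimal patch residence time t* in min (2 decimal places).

By the marginal value theorem, leave when the instantaneous gain rate g'(t) equals the habitat-wide average g(t)/(T + t).
g'(t) = 0.31·68.7·t^-0.69. Setting 0.31·68.7·t^-0.69 = 68.7·t^0.31/(33+t) gives 0.31(33+t) = t, so 0.69·t = 0.31×33.
t* = 0.31×33/0.69 = 14.83 min.

14.83 min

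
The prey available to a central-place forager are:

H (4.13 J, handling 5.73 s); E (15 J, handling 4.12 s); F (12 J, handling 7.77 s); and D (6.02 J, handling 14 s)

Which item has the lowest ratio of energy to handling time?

D

In descending order of E/h:
E: 15/4.12 = 3.64 J/s
F: 12/7.77 = 1.54 J/s
H: 4.13/5.73 = 0.721 J/s
D: 6.02/14 = 0.43 J/s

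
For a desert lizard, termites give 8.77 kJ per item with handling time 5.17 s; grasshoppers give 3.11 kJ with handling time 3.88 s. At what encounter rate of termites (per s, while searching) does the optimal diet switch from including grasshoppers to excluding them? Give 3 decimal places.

0.173 per s

The zero-one rule: include grasshoppers iff E₂/h₂ > λE₁/(1+λh₁). Equality gives the switch point.
λE₁h₂ = E₂ + λE₂h₁ ⇒ λ = E₂/(E₁h₂ − E₂h₁) = 3.11/(34.03 − 16.08) = 0.1733 per s.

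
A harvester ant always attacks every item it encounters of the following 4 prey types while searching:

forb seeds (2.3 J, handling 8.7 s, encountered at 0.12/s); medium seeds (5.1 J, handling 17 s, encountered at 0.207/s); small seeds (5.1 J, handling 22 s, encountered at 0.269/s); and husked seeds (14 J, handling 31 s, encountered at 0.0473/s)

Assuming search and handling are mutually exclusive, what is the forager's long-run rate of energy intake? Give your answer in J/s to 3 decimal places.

Energy encountered per unit search time: 0.12×2.3 + 0.207×5.1 + 0.269×5.1 + 0.0473×14 = 3.366 J/s.
Handling time per unit search time: 0.12×8.7 + 0.207×17 + 0.269×22 + 0.0473×31 = 11.95.
Rate = 3.366/(1 + 11.95) = 0.26 J/s.

0.260 J/s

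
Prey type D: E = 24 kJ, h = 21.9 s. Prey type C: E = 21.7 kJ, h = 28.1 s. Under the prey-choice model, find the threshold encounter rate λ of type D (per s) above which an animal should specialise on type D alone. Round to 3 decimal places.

0.109 per s

The zero-one rule: include type C iff E₂/h₂ > λE₁/(1+λh₁). Equality gives the switch point.
λE₁h₂ = E₂ + λE₂h₁ ⇒ λ = E₂/(E₁h₂ − E₂h₁) = 21.7/(674.4 − 475.2) = 0.109 per s.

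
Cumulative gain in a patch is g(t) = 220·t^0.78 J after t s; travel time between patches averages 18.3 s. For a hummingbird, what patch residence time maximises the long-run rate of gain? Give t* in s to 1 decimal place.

Maximise g(t)/(T+t): set derivative to zero → g'(t)(T+t) = g(t).
g'(t) = 0.78·220·t^-0.22. Setting 0.78·220·t^-0.22 = 220·t^0.78/(18.3+t) gives 0.78(18.3+t) = t, so 0.22·t = 0.78×18.3.
t* = 0.78×18.3/0.22 = 64.88 s.

64.9 s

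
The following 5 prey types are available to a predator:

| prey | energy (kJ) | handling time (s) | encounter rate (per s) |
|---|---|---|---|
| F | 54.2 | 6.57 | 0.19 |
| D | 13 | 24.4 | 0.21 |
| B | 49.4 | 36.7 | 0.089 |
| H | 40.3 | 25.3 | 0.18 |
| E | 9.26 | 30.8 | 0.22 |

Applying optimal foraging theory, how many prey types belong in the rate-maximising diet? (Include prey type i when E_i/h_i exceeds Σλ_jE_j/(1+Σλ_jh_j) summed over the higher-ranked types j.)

Rank by E/h (kJ/s): F 8.25, H 1.59, B 1.35, D 0.533, E 0.301. Include each in turn until the next type's E/h falls below the running intake rate.
Rate on top 1: 4.58. H: 1.59 < 4.58 → exclude; stop.
Optimal diet: F — 1 of 5 types.

1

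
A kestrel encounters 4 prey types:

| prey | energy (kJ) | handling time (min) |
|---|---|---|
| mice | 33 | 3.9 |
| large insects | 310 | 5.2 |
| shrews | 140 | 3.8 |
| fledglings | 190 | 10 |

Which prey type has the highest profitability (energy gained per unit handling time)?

Profitability E/h (kJ/min): mice = 33/3.9 = 8.46, large insects = 310/5.2 = 59.6, shrews = 140/3.8 = 36.8, fledglings = 190/10 = 19.
Ranked: large insects > shrews > fledglings > mice.

large insects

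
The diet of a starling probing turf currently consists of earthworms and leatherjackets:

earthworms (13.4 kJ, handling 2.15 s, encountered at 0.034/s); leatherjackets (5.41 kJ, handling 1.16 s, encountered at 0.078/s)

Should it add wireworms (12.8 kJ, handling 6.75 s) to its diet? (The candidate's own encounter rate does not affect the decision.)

Yes

On earthworms and leatherjackets alone, R = ΣλE/(1+Σλh) = 0.8776/1.164 = 0.7542 kJ/s.
wireworms: E/h = 12.8/6.75 = 1.896 kJ/s.
Since 1.896 > R, including wireworms increases the long-run rate.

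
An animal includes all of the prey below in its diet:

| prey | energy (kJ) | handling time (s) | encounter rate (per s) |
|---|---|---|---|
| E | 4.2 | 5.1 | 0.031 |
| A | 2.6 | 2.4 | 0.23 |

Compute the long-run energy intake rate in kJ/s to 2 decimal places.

0.43 kJ/s

Energy encountered per unit search time: 0.031×4.2 + 0.23×2.6 = 0.7282 kJ/s.
Handling time per unit search time: 0.031×5.1 + 0.23×2.4 = 0.7101.
Rate = 0.7282/(1 + 0.7101) = 0.4258 kJ/s.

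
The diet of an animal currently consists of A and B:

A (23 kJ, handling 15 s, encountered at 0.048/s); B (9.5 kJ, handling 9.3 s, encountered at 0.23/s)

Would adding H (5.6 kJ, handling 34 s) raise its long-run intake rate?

Intake rate on the current diet: R = (0.048×23 + 0.23×9.5) / (1 + 0.048×15 + 0.23×9.3) = 3.289/3.859 = 0.8523 kJ/s.
Profitability of H: 5.6/34 = 0.1647 kJ/s.
Since 0.1647 < R, time spent handling H is better spent searching.

No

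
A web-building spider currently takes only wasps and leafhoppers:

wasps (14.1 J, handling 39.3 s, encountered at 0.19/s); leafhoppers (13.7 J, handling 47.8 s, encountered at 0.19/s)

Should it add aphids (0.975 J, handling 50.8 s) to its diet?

No

Current rate: (0.19×14.1 + 0.19×13.7)/(1 + 0.19×39.3 + 0.19×47.8) = 0.301 J/s.
Profitability of aphids: 0.975/50.8 = 0.01919 J/s.
Since 0.01919 < R, time spent handling aphids is better spent searching.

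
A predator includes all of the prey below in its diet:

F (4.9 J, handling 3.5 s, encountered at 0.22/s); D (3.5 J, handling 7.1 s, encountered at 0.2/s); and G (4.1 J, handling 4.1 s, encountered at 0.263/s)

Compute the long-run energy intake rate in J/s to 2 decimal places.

Energy encountered per unit search time: 0.22×4.9 + 0.2×3.5 + 0.263×4.1 = 2.856 J/s.
Handling time per unit search time: 0.22×3.5 + 0.2×7.1 + 0.263×4.1 = 3.268.
Rate = 2.856/(1 + 3.268) = 0.6692 J/s.

0.67 J/s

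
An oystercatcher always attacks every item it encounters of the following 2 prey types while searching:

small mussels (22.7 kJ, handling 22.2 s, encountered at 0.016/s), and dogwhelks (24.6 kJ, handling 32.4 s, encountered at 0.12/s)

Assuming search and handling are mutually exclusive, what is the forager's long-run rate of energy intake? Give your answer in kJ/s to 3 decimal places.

R = (0.016×22.7 + 0.12×24.6) / (1 + 0.016×22.2 + 0.12×32.4) = 3.315/5.243 = 0.6323 kJ/s.

0.632 kJ/s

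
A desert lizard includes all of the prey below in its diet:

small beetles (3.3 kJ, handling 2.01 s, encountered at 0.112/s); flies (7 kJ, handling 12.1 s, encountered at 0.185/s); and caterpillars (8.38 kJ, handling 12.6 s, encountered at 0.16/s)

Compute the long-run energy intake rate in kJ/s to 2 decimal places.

R = (0.112×3.3 + 0.185×7 + 0.16×8.38) / (1 + 0.112×2.01 + 0.185×12.1 + 0.16×12.6) = 3.005/5.48 = 0.5485 kJ/s.

0.55 kJ/s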